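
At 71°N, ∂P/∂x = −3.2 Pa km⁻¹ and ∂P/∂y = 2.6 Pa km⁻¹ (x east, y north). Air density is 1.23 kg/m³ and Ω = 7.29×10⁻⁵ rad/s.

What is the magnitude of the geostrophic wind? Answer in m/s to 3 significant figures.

24.3 m/s

Coriolis parameter at 71°N:
f = 2Ω sin φ = 2 × 7.29×10⁻⁵ × sin 71° = 1.38×10⁻⁴ s⁻¹
Component geostrophic relations (x east, y north):
u_g = −(1/(fρ)) ∂P/∂y,  v_g = (1/(fρ)) ∂P/∂x
u_g = −(2.6×10⁻³)/(1.38×10⁻⁴ × 1.23) = −15.3 m/s;  v_g = (−3.2×10⁻³)/(1.38×10⁻⁴ × 1.23) = −18.9 m/s
|V_g| = √(u_g² + v_g²) = 24.3 m/s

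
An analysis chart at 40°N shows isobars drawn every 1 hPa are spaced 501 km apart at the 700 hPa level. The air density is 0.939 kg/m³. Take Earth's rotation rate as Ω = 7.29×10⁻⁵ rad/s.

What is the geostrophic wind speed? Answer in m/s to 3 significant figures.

Coriolis parameter at 40°N:
f = 2Ω sin φ = 2 × 7.29×10⁻⁵ × sin 40° = 9.37×10⁻⁵ s⁻¹
Pressure gradient: |∂P/∂n| = 100 Pa / 501000 m = 2.00×10⁻⁴ Pa/m
Geostrophic balance (pressure-gradient force = Coriolis force):
V_g = (1/(fρ)) |∂P/∂n| = 2.00×10⁻⁴ / (9.37×10⁻⁵ × 0.939) = 2.27 m/s

2.27 m/s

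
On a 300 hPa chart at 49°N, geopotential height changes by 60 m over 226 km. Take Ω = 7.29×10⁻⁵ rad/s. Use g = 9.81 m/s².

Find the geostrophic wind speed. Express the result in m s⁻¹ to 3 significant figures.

Coriolis parameter at 49°N:
f = 2Ω sin φ = 2 × 7.29×10⁻⁵ × sin 49° = 1.10×10⁻⁴ s⁻¹
Height gradient: |∂Z/∂n| = 60 m / 226000 m = 2.65×10⁻⁴
On a pressure surface, geostrophic balance gives V_g = (g/f)|∂Z/∂n|:
V_g = 9.81 × 2.65×10⁻⁴ / 1.10×10⁻⁴ = 23.7 m/s

23.7 m s⁻¹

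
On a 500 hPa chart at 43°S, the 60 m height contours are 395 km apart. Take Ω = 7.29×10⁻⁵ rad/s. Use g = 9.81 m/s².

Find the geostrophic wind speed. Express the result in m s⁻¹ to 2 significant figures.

15 m s⁻¹

Coriolis parameter at 43°S:
f = 2Ω sin φ = 2 × 7.29×10⁻⁵ × sin 43° = 9.94×10⁻⁵ s⁻¹
Height gradient: |∂Z/∂n| = 60 m / 395000 m = 1.52×10⁻⁴
On a pressure surface, geostrophic balance gives V_g = (g/f)|∂Z/∂n|:
V_g = 9.81 × 1.52×10⁻⁴ / 9.94×10⁻⁵ = 15.0 m/s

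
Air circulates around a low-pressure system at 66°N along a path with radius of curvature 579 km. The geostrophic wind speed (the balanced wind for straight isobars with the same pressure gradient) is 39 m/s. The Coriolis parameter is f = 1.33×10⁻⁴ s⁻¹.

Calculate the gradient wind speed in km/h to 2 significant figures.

Around a low, centrifugal force acts outward with Coriolis, so pressure-gradient force balances both:
(1/ρ)|∂P/∂n| = fV + V²/R  →  V² + fR·V − fR·V_g = 0
With fR = 1.33×10⁻⁴ × 579×10³ m = 77.0 m/s:
V = [−fR + √((fR)² + 4 fR V_g)]/2 = [−77.0 + √(77.0² + 4×77.0×39)]/2 = 28.5 m/s
Subgeostrophic (V < V_g = 39 m/s), as expected around a low.
Converting: 28.5 m/s × 3.6 = 100 km/h

100 km/h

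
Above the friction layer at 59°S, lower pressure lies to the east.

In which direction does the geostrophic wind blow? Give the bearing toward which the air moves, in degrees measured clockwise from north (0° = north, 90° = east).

The pressure-gradient force points toward the east (bearing 090°).
Geostrophic balance: in the Southern Hemisphere the Coriolis force deflects motion to the left, so the geostrophic wind blows 90° to the left of the pressure-gradient force (low pressure on the right).
Rotating 090° by 90° counterclockwise gives 000° — the wind blows toward the north.

000°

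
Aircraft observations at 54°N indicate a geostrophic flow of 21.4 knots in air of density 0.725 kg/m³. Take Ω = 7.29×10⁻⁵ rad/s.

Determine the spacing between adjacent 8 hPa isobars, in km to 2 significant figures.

850 km

Coriolis parameter at 54°N:
f = 2Ω sin φ = 2 × 7.29×10⁻⁵ × sin 54° = 1.18×10⁻⁴ s⁻¹
Wind speed in SI: 21.4 knots = 11.0 m/s
Geostrophic balance rearranged: |∂P/∂n| = f ρ V_g
|∂P/∂n| = 1.18×10⁻⁴ × 0.725 × 11.0 = 9.41×10⁻⁴ Pa/m
Isobar spacing: Δn = ΔP/|∂P/∂n| = 800 Pa / 9.41×10⁻⁴ Pa/m = 849738 m ≈ 850 km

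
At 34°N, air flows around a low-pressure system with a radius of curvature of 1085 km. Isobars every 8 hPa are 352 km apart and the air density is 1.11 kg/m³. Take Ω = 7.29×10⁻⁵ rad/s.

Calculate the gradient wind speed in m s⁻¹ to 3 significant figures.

20.4 m s⁻¹

Coriolis parameter at 34°N:
f = 2Ω sin φ = 2 × 7.29×10⁻⁵ × sin 34° = 8.15×10⁻⁵ s⁻¹
Pressure gradient: |∂P/∂n| = 800 Pa / 352000 m = 2.27×10⁻³ Pa/m
Geostrophic speed: V_g = |∂P/∂n|/(fρ) = 2.27×10⁻³/(8.15×10⁻⁵ × 1.11) = 25.1 m/s
Around a low, centrifugal force acts outward with Coriolis, so pressure-gradient force balances both:
(1/ρ)|∂P/∂n| = fV + V²/R  →  V² + fR·V − fR·V_g = 0
With fR = 8.15×10⁻⁵ × 1085×10³ m = 88.5 m/s:
V = [−fR + √((fR)² + 4 fR V_g)]/2 = [−88.5 + √(88.5² + 4×88.5×25.1)]/2 = 20.4 m/s
Subgeostrophic (V < V_g = 25.1 m/s), as expected around a low.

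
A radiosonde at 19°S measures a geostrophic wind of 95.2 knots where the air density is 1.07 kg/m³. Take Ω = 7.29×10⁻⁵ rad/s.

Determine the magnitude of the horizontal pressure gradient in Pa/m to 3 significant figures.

Coriolis parameter at 19°S:
f = 2Ω sin φ = 2 × 7.29×10⁻⁵ × sin 19° = 4.75×10⁻⁵ s⁻¹
Wind speed in SI: 95.2 knots = 49.0 m/s
Geostrophic balance rearranged: |∂P/∂n| = f ρ V_g
|∂P/∂n| = 4.75×10⁻⁵ × 1.07 × 49.0 = 2.49×10⁻³ Pa/m

2.49×10⁻³ Pa/m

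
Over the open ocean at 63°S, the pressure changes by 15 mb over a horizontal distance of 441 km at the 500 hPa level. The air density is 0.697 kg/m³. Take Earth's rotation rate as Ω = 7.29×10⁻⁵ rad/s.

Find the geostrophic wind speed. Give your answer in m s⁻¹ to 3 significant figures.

37.6 m s⁻¹

Coriolis parameter at 63°S:
f = 2Ω sin φ = 2 × 7.29×10⁻⁵ × sin 63° = 1.30×10⁻⁴ s⁻¹
Pressure gradient: |∂P/∂n| = 1500 Pa / 441000 m = 3.40×10⁻³ Pa/m
Geostrophic balance (pressure-gradient force = Coriolis force):
V_g = (1/(fρ)) |∂P/∂n| = 3.40×10⁻³ / (1.30×10⁻⁴ × 0.697) = 37.6 m/s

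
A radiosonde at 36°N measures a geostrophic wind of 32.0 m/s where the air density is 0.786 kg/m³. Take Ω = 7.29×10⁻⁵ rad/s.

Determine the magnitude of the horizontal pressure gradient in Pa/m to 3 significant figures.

Coriolis parameter at 36°N:
f = 2Ω sin φ = 2 × 7.29×10⁻⁵ × sin 36° = 8.57×10⁻⁵ s⁻¹
Geostrophic balance rearranged: |∂P/∂n| = f ρ V_g
|∂P/∂n| = 8.57×10⁻⁵ × 0.786 × 32.0 = 2.16×10⁻³ Pa/m

2.16×10⁻³ Pa/m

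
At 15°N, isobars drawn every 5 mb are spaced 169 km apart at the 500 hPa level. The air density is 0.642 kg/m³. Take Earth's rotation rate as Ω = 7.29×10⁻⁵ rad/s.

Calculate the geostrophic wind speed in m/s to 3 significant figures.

122 m/s

Coriolis parameter at 15°N:
f = 2Ω sin φ = 2 × 7.29×10⁻⁵ × sin 15° = 3.77×10⁻⁵ s⁻¹
Pressure gradient: |∂P/∂n| = 500 Pa / 169000 m = 2.96×10⁻³ Pa/m
Geostrophic balance (pressure-gradient force = Coriolis force):
V_g = (1/(fρ)) |∂P/∂n| = 2.96×10⁻³ / (3.77×10⁻⁵ × 0.642) = 122 m/s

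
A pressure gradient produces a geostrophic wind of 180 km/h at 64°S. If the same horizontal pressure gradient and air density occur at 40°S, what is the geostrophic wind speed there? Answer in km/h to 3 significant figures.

With the same pressure gradient and density, V_g ∝ 1/f ∝ 1/sin φ.
V₂ = V₁ · sin φ₁ / sin φ₂ = 180 × sin 64° / sin 40°
V₂ = 180 × 0.8988/0.6428 = 252 km/h

252 km/h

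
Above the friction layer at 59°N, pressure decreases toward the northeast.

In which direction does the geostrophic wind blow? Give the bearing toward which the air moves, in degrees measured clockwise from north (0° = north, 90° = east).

135°

The pressure-gradient force points toward the northeast (bearing 045°).
Geostrophic balance: in the Northern Hemisphere the Coriolis force deflects motion to the right, so the geostrophic wind blows 90° to the right of the pressure-gradient force (low pressure on the left).
Rotating 045° by 90° clockwise gives 135° — the wind blows toward the southeast.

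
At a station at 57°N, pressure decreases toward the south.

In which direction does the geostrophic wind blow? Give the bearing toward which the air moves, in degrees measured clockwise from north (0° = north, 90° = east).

270°

The pressure-gradient force points toward the south (bearing 180°).
Geostrophic balance: in the Northern Hemisphere the Coriolis force deflects motion to the right, so the geostrophic wind blows 90° to the right of the pressure-gradient force (low pressure on the left).
Rotating 180° by 90° clockwise gives 270° — the wind blows toward the west.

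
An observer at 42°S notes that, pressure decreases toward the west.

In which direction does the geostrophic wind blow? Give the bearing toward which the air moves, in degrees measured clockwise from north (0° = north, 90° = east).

The pressure-gradient force points toward the west (bearing 270°).
Geostrophic balance: in the Southern Hemisphere the Coriolis force deflects motion to the left, so the geostrophic wind blows 90° to the left of the pressure-gradient force (low pressure on the right).
Rotating 270° by 90° counterclockwise gives 180° — the wind blows toward the south.

180°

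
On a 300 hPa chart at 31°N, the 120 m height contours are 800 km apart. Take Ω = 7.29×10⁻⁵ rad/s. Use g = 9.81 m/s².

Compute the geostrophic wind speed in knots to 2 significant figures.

38 knots

Coriolis parameter at 31°N:
f = 2Ω sin φ = 2 × 7.29×10⁻⁵ × sin 31° = 7.51×10⁻⁵ s⁻¹
Height gradient: |∂Z/∂n| = 120 m / 800000 m = 1.50×10⁻⁴
On a pressure surface, geostrophic balance gives V_g = (g/f)|∂Z/∂n|:
V_g = 9.81 × 1.50×10⁻⁴ / 7.51×10⁻⁵ = 19.6 m/s
Converting: 19.6 m/s × 1.944 = 38 knots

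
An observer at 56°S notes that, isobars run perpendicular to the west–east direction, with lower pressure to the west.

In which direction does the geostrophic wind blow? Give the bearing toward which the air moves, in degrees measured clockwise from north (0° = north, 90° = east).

The pressure-gradient force points toward the west (bearing 270°).
Geostrophic balance: in the Southern Hemisphere the Coriolis force deflects motion to the left, so the geostrophic wind blows 90° to the left of the pressure-gradient force (low pressure on the right).
Rotating 270° by 90° counterclockwise gives 180° — the wind blows toward the south.

180°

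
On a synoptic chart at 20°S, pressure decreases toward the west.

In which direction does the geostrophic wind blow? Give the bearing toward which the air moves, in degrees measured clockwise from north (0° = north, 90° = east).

180°

The pressure-gradient force points toward the west (bearing 270°).
Geostrophic balance: in the Southern Hemisphere the Coriolis force deflects motion to the left, so the geostrophic wind blows 90° to the left of the pressure-gradient force (low pressure on the right).
Rotating 270° by 90° counterclockwise gives 180° — the wind blows toward the south.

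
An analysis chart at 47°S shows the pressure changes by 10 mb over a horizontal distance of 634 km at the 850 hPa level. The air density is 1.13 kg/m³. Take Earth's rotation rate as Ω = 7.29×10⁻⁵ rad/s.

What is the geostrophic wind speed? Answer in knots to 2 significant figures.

25 knots

Coriolis parameter at 47°S:
f = 2Ω sin φ = 2 × 7.29×10⁻⁵ × sin 47° = 1.07×10⁻⁴ s⁻¹
Pressure gradient: |∂P/∂n| = 1000 Pa / 634000 m = 1.58×10⁻³ Pa/m
Geostrophic balance (pressure-gradient force = Coriolis force):
V_g = (1/(fρ)) |∂P/∂n| = 1.58×10⁻³ / (1.07×10⁻⁴ × 1.13) = 13.1 m/s
Converting: 13.1 m/s × 1.944 = 25 knots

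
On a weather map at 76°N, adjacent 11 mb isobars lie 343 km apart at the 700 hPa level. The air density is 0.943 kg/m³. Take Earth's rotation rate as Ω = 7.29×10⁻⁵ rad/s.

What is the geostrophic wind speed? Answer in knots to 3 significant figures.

Coriolis parameter at 76°N:
f = 2Ω sin φ = 2 × 7.29×10⁻⁵ × sin 76° = 1.41×10⁻⁴ s⁻¹
Pressure gradient: |∂P/∂n| = 1100 Pa / 343000 m = 3.21×10⁻³ Pa/m
Geostrophic balance (pressure-gradient force = Coriolis force):
V_g = (1/(fρ)) |∂P/∂n| = 3.21×10⁻³ / (1.41×10⁻⁴ × 0.943) = 24.0 m/s
Converting: 24.0 m/s × 1.944 = 46.7 knots

46.7 knots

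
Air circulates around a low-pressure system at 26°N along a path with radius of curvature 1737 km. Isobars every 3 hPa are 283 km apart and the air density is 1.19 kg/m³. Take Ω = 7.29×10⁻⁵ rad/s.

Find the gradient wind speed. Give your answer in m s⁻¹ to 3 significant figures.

12.5 m s⁻¹

Coriolis parameter at 26°N:
f = 2Ω sin φ = 2 × 7.29×10⁻⁵ × sin 26° = 6.39×10⁻⁵ s⁻¹
Pressure gradient: |∂P/∂n| = 300 Pa / 283000 m = 1.06×10⁻³ Pa/m
Geostrophic speed: V_g = |∂P/∂n|/(fρ) = 1.06×10⁻³/(6.39×10⁻⁵ × 1.19) = 13.9 m/s
Around a low, centrifugal force acts outward with Coriolis, so pressure-gradient force balances both:
(1/ρ)|∂P/∂n| = fV + V²/R  →  V² + fR·V − fR·V_g = 0
With fR = 6.39×10⁻⁵ × 1737×10³ m = 111 m/s:
V = [−fR + √((fR)² + 4 fR V_g)]/2 = [−111 + √(111² + 4×111×13.9)]/2 = 12.5 m/s
Subgeostrophic (V < V_g = 13.9 m/s), as expected around a low.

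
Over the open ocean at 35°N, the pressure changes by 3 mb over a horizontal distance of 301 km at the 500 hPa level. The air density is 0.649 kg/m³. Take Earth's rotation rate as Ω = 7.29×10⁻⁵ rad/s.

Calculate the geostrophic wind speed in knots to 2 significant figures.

36 knots

Coriolis parameter at 35°N:
f = 2Ω sin φ = 2 × 7.29×10⁻⁵ × sin 35° = 8.36×10⁻⁵ s⁻¹
Pressure gradient: |∂P/∂n| = 300 Pa / 301000 m = 9.97×10⁻⁴ Pa/m
Geostrophic balance (pressure-gradient force = Coriolis force):
V_g = (1/(fρ)) |∂P/∂n| = 9.97×10⁻⁴ / (8.36×10⁻⁵ × 0.649) = 18.4 m/s
Converting: 18.4 m/s × 1.944 = 36 knots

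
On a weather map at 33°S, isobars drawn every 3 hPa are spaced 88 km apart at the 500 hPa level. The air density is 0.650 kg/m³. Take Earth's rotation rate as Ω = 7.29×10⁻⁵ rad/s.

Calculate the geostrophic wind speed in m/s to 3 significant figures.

66.0 m/s

Coriolis parameter at 33°S:
f = 2Ω sin φ = 2 × 7.29×10⁻⁵ × sin 33° = 7.94×10⁻⁵ s⁻¹
Pressure gradient: |∂P/∂n| = 300 Pa / 88000 m = 3.41×10⁻³ Pa/m
Geostrophic balance (pressure-gradient force = Coriolis force):
V_g = (1/(fρ)) |∂P/∂n| = 3.41×10⁻³ / (7.94×10⁻⁵ × 0.650) = 66.0 m/s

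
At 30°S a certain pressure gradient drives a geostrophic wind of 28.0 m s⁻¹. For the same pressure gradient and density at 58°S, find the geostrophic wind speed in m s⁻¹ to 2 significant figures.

17 m s⁻¹

With the same pressure gradient and density, V_g ∝ 1/f ∝ 1/sin φ.
V₂ = V₁ · sin φ₁ / sin φ₂ = 28.0 × sin 30° / sin 58°
V₂ = 28.0 × 0.5000/0.8480 = 17 m s⁻¹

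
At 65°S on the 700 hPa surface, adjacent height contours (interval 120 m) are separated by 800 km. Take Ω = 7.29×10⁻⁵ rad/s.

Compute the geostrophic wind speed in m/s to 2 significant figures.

11 m/s

Coriolis parameter at 65°S:
f = 2Ω sin φ = 2 × 7.29×10⁻⁵ × sin 65° = 1.32×10⁻⁴ s⁻¹
Height gradient: |∂Z/∂n| = 120 m / 800000 m = 1.50×10⁻⁴
On a pressure surface, geostrophic balance gives V_g = (g/f)|∂Z/∂n|:
V_g = 9.81 × 1.50×10⁻⁴ / 1.32×10⁻⁴ = 11.1 m/s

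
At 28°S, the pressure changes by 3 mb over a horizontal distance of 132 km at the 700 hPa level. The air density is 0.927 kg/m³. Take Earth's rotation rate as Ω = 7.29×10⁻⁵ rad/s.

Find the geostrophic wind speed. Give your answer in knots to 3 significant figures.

Coriolis parameter at 28°S:
f = 2Ω sin φ = 2 × 7.29×10⁻⁵ × sin 28° = 6.84×10⁻⁵ s⁻¹
Pressure gradient: |∂P/∂n| = 300 Pa / 132000 m = 2.27×10⁻³ Pa/m
Geostrophic balance (pressure-gradient force = Coriolis force):
V_g = (1/(fρ)) |∂P/∂n| = 2.27×10⁻³ / (6.84×10⁻⁵ × 0.927) = 35.8 m/s
Converting: 35.8 m/s × 1.944 = 69.6 knots

69.6 knots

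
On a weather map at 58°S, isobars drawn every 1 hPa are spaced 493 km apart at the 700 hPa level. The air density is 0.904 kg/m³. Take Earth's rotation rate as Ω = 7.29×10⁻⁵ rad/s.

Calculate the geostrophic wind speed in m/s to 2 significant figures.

Coriolis parameter at 58°S:
f = 2Ω sin φ = 2 × 7.29×10⁻⁵ × sin 58° = 1.24×10⁻⁴ s⁻¹
Pressure gradient: |∂P/∂n| = 100 Pa / 493000 m = 2.03×10⁻⁴ Pa/m
Geostrophic balance (pressure-gradient force = Coriolis force):
V_g = (1/(fρ)) |∂P/∂n| = 2.03×10⁻⁴ / (1.24×10⁻⁴ × 0.904) = 1.81 m/s

1.8 m/s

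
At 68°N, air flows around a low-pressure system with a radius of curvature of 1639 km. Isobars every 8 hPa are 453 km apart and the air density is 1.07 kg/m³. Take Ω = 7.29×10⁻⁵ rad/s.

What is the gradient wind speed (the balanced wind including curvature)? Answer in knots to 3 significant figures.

22.6 knots

Coriolis parameter at 68°N:
f = 2Ω sin φ = 2 × 7.29×10⁻⁵ × sin 68° = 1.35×10⁻⁴ s⁻¹
Pressure gradient: |∂P/∂n| = 800 Pa / 453000 m = 1.77×10⁻³ Pa/m
Geostrophic speed: V_g = |∂P/∂n|/(fρ) = 1.77×10⁻³/(1.35×10⁻⁴ × 1.07) = 12.2 m/s
Around a low, centrifugal force acts outward with Coriolis, so pressure-gradient force balances both:
(1/ρ)|∂P/∂n| = fV + V²/R  →  V² + fR·V − fR·V_g = 0
With fR = 1.35×10⁻⁴ × 1639×10³ m = 222 m/s:
V = [−fR + √((fR)² + 4 fR V_g)]/2 = [−222 + √(222² + 4×222×12.2)]/2 = 11.6 m/s
Subgeostrophic (V < V_g = 12.2 m/s), as expected around a low.
Converting: 11.6 m/s × 1.944 = 22.6 knots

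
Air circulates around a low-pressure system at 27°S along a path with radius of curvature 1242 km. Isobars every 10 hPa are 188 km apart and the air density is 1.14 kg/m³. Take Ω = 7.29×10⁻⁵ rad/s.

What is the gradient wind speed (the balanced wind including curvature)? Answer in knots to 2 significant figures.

88 knots

Coriolis parameter at 27°S:
f = 2Ω sin φ = 2 × 7.29×10⁻⁵ × sin 27° = 6.62×10⁻⁵ s⁻¹
Pressure gradient: |∂P/∂n| = 1000 Pa / 188000 m = 5.32×10⁻³ Pa/m
Geostrophic speed: V_g = |∂P/∂n|/(fρ) = 5.32×10⁻³/(6.62×10⁻⁵ × 1.14) = 70.5 m/s
Around a low, centrifugal force acts outward with Coriolis, so pressure-gradient force balances both:
(1/ρ)|∂P/∂n| = fV + V²/R  →  V² + fR·V − fR·V_g = 0
With fR = 6.62×10⁻⁵ × 1242×10³ m = 82.2 m/s:
V = [−fR + √((fR)² + 4 fR V_g)]/2 = [−82.2 + √(82.2² + 4×82.2×70.5)]/2 = 45.4 m/s
Subgeostrophic (V < V_g = 70.5 m/s), as expected around a low.
Converting: 45.4 m/s × 1.944 = 88 knots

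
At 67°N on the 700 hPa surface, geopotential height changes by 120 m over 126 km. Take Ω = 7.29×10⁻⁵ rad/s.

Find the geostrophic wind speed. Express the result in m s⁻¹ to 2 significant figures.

Coriolis parameter at 67°N:
f = 2Ω sin φ = 2 × 7.29×10⁻⁵ × sin 67° = 1.34×10⁻⁴ s⁻¹
Height gradient: |∂Z/∂n| = 120 m / 126000 m = 9.52×10⁻⁴
On a pressure surface, geostrophic balance gives V_g = (g/f)|∂Z/∂n|:
V_g = 9.81 × 9.52×10⁻⁴ / 1.34×10⁻⁴ = 69.6 m/s

70 m s⁻¹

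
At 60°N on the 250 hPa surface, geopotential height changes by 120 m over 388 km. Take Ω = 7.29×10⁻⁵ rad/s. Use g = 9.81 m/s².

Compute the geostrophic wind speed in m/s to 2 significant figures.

24 m/s

Coriolis parameter at 60°N:
f = 2Ω sin φ = 2 × 7.29×10⁻⁵ × sin 60° = 1.26×10⁻⁴ s⁻¹
Height gradient: |∂Z/∂n| = 120 m / 388000 m = 3.09×10⁻⁴
On a pressure surface, geostrophic balance gives V_g = (g/f)|∂Z/∂n|:
V_g = 9.81 × 3.09×10⁻⁴ / 1.26×10⁻⁴ = 24.0 m/s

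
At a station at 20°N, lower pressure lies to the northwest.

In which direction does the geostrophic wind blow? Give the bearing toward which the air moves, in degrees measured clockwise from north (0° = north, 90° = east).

045°

The pressure-gradient force points toward the northwest (bearing 315°).
Geostrophic balance: in the Northern Hemisphere the Coriolis force deflects motion to the right, so the geostrophic wind blows 90° to the right of the pressure-gradient force (low pressure on the left).
Rotating 315° by 90° clockwise gives 045° — the wind blows toward the northeast.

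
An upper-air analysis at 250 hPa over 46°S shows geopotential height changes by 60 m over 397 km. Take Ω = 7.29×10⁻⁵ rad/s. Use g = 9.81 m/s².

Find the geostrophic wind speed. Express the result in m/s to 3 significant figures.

14.1 m/s

Coriolis parameter at 46°S:
f = 2Ω sin φ = 2 × 7.29×10⁻⁵ × sin 46° = 1.05×10⁻⁴ s⁻¹
Height gradient: |∂Z/∂n| = 60 m / 397000 m = 1.51×10⁻⁴
On a pressure surface, geostrophic balance gives V_g = (g/f)|∂Z/∂n|:
V_g = 9.81 × 1.51×10⁻⁴ / 1.05×10⁻⁴ = 14.1 m/s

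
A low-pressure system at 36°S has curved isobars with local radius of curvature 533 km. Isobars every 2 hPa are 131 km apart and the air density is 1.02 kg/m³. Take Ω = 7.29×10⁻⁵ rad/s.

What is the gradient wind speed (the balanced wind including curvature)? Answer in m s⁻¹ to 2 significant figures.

13 m s⁻¹

Coriolis parameter at 36°S:
f = 2Ω sin φ = 2 × 7.29×10⁻⁵ × sin 36° = 8.57×10⁻⁵ s⁻¹
Pressure gradient: |∂P/∂n| = 200 Pa / 131000 m = 1.53×10⁻³ Pa/m
Geostrophic speed: V_g = |∂P/∂n|/(fρ) = 1.53×10⁻³/(8.57×10⁻⁵ × 1.02) = 17.5 m/s
Around a low, centrifugal force acts outward with Coriolis, so pressure-gradient force balances both:
(1/ρ)|∂P/∂n| = fV + V²/R  →  V² + fR·V − fR·V_g = 0
With fR = 8.57×10⁻⁵ × 533×10³ m = 45.7 m/s:
V = [−fR + √((fR)² + 4 fR V_g)]/2 = [−45.7 + √(45.7² + 4×45.7×17.5)]/2 = 13.5 m/s
Subgeostrophic (V < V_g = 17.5 m/s), as expected around a low.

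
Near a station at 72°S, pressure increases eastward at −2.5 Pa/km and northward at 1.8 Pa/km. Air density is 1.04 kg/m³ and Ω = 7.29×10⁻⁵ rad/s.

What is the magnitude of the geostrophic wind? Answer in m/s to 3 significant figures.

21.4 m/s

Coriolis parameter at 72°S:
f = 2Ω sin φ = 2 × 7.29×10⁻⁵ × sin 72° = 1.39×10⁻⁴ s⁻¹
In the Southern Hemisphere f is negative: f = −1.39×10⁻⁴ s⁻¹.
Component geostrophic relations (x east, y north):
u_g = −(1/(fρ)) ∂P/∂y,  v_g = (1/(fρ)) ∂P/∂x
u_g = −(1.8×10⁻³)/(−1.39×10⁻⁴ × 1.04) = 12.5 m/s;  v_g = (−2.5×10⁻³)/(−1.39×10⁻⁴ × 1.04) = 17.3 m/s
|V_g| = √(u_g² + v_g²) = 21.4 m/s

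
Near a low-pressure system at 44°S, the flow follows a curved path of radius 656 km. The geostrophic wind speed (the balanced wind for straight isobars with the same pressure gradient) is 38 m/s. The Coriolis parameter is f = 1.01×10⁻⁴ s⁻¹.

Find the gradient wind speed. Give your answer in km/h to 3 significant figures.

Around a low, centrifugal force acts outward with Coriolis, so pressure-gradient force balances both:
(1/ρ)|∂P/∂n| = fV + V²/R  →  V² + fR·V − fR·V_g = 0
With fR = 1.01×10⁻⁴ × 656×10³ m = 66.3 m/s:
V = [−fR + √((fR)² + 4 fR V_g)]/2 = [−66.3 + √(66.3² + 4×66.3×38)]/2 = 27 m/s
Subgeostrophic (V < V_g = 38 m/s), as expected around a low.
Converting: 27 m/s × 3.6 = 97.2 km/h

97.2 km/h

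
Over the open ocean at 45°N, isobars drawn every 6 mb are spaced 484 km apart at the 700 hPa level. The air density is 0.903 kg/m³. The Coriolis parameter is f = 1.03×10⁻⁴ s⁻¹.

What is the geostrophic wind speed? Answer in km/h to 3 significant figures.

48.0 km/h

Pressure gradient: |∂P/∂n| = 600 Pa / 484000 m = 1.24×10⁻³ Pa/m
Geostrophic balance (pressure-gradient force = Coriolis force):
V_g = (1/(fρ)) |∂P/∂n| = 1.24×10⁻³ / (1.03×10⁻⁴ × 0.903) = 13.3 m/s
Converting: 13.3 m/s × 3.6 = 48.0 km/h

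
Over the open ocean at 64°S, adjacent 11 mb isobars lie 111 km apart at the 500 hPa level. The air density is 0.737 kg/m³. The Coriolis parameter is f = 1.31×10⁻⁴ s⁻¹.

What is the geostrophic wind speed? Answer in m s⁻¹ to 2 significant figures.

100 m s⁻¹

Pressure gradient: |∂P/∂n| = 1100 Pa / 111000 m = 9.91×10⁻³ Pa/m
Geostrophic balance (pressure-gradient force = Coriolis force):
V_g = (1/(fρ)) |∂P/∂n| = 9.91×10⁻³ / (1.31×10⁻⁴ × 0.737) = 103 m/s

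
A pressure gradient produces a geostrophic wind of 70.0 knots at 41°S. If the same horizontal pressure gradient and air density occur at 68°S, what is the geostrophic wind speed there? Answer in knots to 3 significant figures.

With the same pressure gradient and density, V_g ∝ 1/f ∝ 1/sin φ.
V₂ = V₁ · sin φ₁ / sin φ₂ = 70.0 × sin 41° / sin 68°
V₂ = 70.0 × 0.6561/0.9272 = 49.5 knots

49.5 knots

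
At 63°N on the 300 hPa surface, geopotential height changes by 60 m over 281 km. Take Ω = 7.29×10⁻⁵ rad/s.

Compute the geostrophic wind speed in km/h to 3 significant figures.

Coriolis parameter at 63°N:
f = 2Ω sin φ = 2 × 7.29×10⁻⁵ × sin 63° = 1.30×10⁻⁴ s⁻¹
Height gradient: |∂Z/∂n| = 60 m / 281000 m = 2.14×10⁻⁴
On a pressure surface, geostrophic balance gives V_g = (g/f)|∂Z/∂n|:
V_g = 9.81 × 2.14×10⁻⁴ / 1.30×10⁻⁴ = 16.1 m/s
Converting: 16.1 m/s × 3.6 = 58.0 km/h

58.0 km/h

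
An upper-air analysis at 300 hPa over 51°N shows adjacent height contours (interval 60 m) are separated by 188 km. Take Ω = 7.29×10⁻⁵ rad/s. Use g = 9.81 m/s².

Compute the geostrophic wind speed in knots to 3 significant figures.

Coriolis parameter at 51°N:
f = 2Ω sin φ = 2 × 7.29×10⁻⁵ × sin 51° = 1.13×10⁻⁴ s⁻¹
Height gradient: |∂Z/∂n| = 60 m / 188000 m = 3.19×10⁻⁴
On a pressure surface, geostrophic balance gives V_g = (g/f)|∂Z/∂n|:
V_g = 9.81 × 3.19×10⁻⁴ / 1.13×10⁻⁴ = 27.6 m/s
Converting: 27.6 m/s × 1.944 = 53.7 knots

53.7 knots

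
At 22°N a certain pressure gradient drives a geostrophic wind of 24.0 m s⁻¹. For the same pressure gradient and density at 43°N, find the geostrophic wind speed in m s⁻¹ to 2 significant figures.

With the same pressure gradient and density, V_g ∝ 1/f ∝ 1/sin φ.
V₂ = V₁ · sin φ₁ / sin φ₂ = 24.0 × sin 22° / sin 43°
V₂ = 24.0 × 0.3746/0.6820 = 13 m s⁻¹

13 m s⁻¹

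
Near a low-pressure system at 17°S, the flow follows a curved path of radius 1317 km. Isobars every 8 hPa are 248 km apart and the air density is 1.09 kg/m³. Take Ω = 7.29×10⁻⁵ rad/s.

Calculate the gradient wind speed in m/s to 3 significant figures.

40.4 m/s

Coriolis parameter at 17°S:
f = 2Ω sin φ = 2 × 7.29×10⁻⁵ × sin 17° = 4.26×10⁻⁵ s⁻¹
Pressure gradient: |∂P/∂n| = 800 Pa / 248000 m = 3.23×10⁻³ Pa/m
Geostrophic speed: V_g = |∂P/∂n|/(fρ) = 3.23×10⁻³/(4.26×10⁻⁵ × 1.09) = 69.4 m/s
Around a low, centrifugal force acts outward with Coriolis, so pressure-gradient force balances both:
(1/ρ)|∂P/∂n| = fV + V²/R  →  V² + fR·V − fR·V_g = 0
With fR = 4.26×10⁻⁵ × 1317×10³ m = 56.1 m/s:
V = [−fR + √((fR)² + 4 fR V_g)]/2 = [−56.1 + √(56.1² + 4×56.1×69.4)]/2 = 40.4 m/s
Subgeostrophic (V < V_g = 69.4 m/s), as expected around a low.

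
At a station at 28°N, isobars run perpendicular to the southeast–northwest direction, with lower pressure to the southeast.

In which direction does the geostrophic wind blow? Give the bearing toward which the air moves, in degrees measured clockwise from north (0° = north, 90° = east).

The pressure-gradient force points toward the southeast (bearing 135°).
Geostrophic balance: in the Northern Hemisphere the Coriolis force deflects motion to the right, so the geostrophic wind blows 90° to the right of the pressure-gradient force (low pressure on the left).
Rotating 135° by 90° clockwise gives 225° — the wind blows toward the southwest.

225°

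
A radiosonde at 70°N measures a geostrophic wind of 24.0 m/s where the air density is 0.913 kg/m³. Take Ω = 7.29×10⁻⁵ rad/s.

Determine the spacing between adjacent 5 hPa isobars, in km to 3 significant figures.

167 km

Coriolis parameter at 70°N:
f = 2Ω sin φ = 2 × 7.29×10⁻⁵ × sin 70° = 1.37×10⁻⁴ s⁻¹
Geostrophic balance rearranged: |∂P/∂n| = f ρ V_g
|∂P/∂n| = 1.37×10⁻⁴ × 0.913 × 24.0 = 3.00×10⁻³ Pa/m
Isobar spacing: Δn = ΔP/|∂P/∂n| = 500 Pa / 3.00×10⁻³ Pa/m = 166550 m ≈ 167 km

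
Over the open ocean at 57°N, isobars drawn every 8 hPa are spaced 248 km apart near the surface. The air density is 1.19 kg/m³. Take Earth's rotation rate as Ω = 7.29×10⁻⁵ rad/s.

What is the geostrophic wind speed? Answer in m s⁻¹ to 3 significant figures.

Coriolis parameter at 57°N:
f = 2Ω sin φ = 2 × 7.29×10⁻⁵ × sin 57° = 1.22×10⁻⁴ s⁻¹
Pressure gradient: |∂P/∂n| = 800 Pa / 248000 m = 3.23×10⁻³ Pa/m
Geostrophic balance (pressure-gradient force = Coriolis force):
V_g = (1/(fρ)) |∂P/∂n| = 3.23×10⁻³ / (1.22×10⁻⁴ × 1.19) = 22.2 m/s

22.2 m s⁻¹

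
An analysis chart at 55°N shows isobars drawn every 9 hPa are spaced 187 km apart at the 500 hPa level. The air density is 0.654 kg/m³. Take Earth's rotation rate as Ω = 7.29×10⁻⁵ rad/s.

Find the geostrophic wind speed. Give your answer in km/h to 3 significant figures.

Coriolis parameter at 55°N:
f = 2Ω sin φ = 2 × 7.29×10⁻⁵ × sin 55° = 1.19×10⁻⁴ s⁻¹
Pressure gradient: |∂P/∂n| = 900 Pa / 187000 m = 4.81×10⁻³ Pa/m
Geostrophic balance (pressure-gradient force = Coriolis force):
V_g = (1/(fρ)) |∂P/∂n| = 4.81×10⁻³ / (1.19×10⁻⁴ × 0.654) = 61.6 m/s
Converting: 61.6 m/s × 3.6 = 222 km/h

222 km/h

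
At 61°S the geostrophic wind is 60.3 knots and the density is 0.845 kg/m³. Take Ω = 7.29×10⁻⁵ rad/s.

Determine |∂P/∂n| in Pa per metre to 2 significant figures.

3.3×10⁻³ Pa/m

Coriolis parameter at 61°S:
f = 2Ω sin φ = 2 × 7.29×10⁻⁵ × sin 61° = 1.28×10⁻⁴ s⁻¹
Wind speed in SI: 60.3 knots = 31.0 m/s
Geostrophic balance rearranged: |∂P/∂n| = f ρ V_g
|∂P/∂n| = 1.28×10⁻⁴ × 0.845 × 31.0 = 3.34×10⁻³ Pa/m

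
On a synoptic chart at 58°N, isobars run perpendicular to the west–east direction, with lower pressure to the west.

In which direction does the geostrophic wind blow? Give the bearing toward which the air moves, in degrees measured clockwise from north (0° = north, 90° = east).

The pressure-gradient force points toward the west (bearing 270°).
Geostrophic balance: in the Northern Hemisphere the Coriolis force deflects motion to the right, so the geostrophic wind blows 90° to the right of the pressure-gradient force (low pressure on the left).
Rotating 270° by 90° clockwise gives 000° — the wind blows toward the north.

000°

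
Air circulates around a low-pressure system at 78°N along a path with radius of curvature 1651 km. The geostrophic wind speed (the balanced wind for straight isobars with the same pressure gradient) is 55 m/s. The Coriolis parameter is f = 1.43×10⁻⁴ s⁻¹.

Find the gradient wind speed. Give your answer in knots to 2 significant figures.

Around a low, centrifugal force acts outward with Coriolis, so pressure-gradient force balances both:
(1/ρ)|∂P/∂n| = fV + V²/R  →  V² + fR·V − fR·V_g = 0
With fR = 1.43×10⁻⁴ × 1651×10³ m = 236 m/s:
V = [−fR + √((fR)² + 4 fR V_g)]/2 = [−236 + √(236² + 4×236×55)]/2 = 46 m/s
Subgeostrophic (V < V_g = 55 m/s), as expected around a low.
Converting: 46 m/s × 1.944 = 89 knots

89 knots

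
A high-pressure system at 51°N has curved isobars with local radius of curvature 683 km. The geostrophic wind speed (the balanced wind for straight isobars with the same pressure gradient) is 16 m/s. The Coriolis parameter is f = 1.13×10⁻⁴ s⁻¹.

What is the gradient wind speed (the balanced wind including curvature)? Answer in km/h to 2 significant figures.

82 km/h

Around a high, pressure-gradient force acts outward with centrifugal, so Coriolis balances both:
fV = (1/ρ)|∂P/∂n| + V²/R  →  V² − fR·V + fR·V_g = 0
With fR = 1.13×10⁻⁴ × 683×10³ m = 77.2 m/s:
V = [fR − √((fR)² − 4 fR V_g)]/2 = [77.2 − √(77.2² − 4×77.2×16)]/2 = 22.6 m/s
Supergeostrophic (V > V_g = 16 m/s), as expected around a high.
Converting: 22.6 m/s × 3.6 = 82 km/h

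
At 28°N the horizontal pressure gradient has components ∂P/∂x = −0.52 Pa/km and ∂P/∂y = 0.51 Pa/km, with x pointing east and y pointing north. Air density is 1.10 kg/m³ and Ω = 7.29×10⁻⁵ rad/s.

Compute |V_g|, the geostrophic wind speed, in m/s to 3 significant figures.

9.67 m/s

Coriolis parameter at 28°N:
f = 2Ω sin φ = 2 × 7.29×10⁻⁵ × sin 28° = 6.84×10⁻⁵ s⁻¹
Component geostrophic relations (x east, y north):
u_g = −(1/(fρ)) ∂P/∂y,  v_g = (1/(fρ)) ∂P/∂x
u_g = −(0.51×10⁻³)/(6.84×10⁻⁵ × 1.10) = −6.77 m/s;  v_g = (−0.52×10⁻³)/(6.84×10⁻⁵ × 1.10) = −6.91 m/s
|V_g| = √(u_g² + v_g²) = 9.67 m/s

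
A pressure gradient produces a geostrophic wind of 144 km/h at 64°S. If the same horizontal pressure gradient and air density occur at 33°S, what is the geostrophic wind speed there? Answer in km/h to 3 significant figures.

238 km/h

With the same pressure gradient and density, V_g ∝ 1/f ∝ 1/sin φ.
V₂ = V₁ · sin φ₁ / sin φ₂ = 144 × sin 64° / sin 33°
V₂ = 144 × 0.8988/0.5446 = 238 km/h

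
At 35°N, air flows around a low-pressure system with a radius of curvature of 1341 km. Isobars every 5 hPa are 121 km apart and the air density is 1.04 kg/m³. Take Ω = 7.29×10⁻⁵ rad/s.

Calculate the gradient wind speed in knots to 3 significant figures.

Coriolis parameter at 35°N:
f = 2Ω sin φ = 2 × 7.29×10⁻⁵ × sin 35° = 8.36×10⁻⁵ s⁻¹
Pressure gradient: |∂P/∂n| = 500 Pa / 121000 m = 4.13×10⁻³ Pa/m
Geostrophic speed: V_g = |∂P/∂n|/(fρ) = 4.13×10⁻³/(8.36×10⁻⁵ × 1.04) = 47.5 m/s
Around a low, centrifugal force acts outward with Coriolis, so pressure-gradient force balances both:
(1/ρ)|∂P/∂n| = fV + V²/R  →  V² + fR·V − fR·V_g = 0
With fR = 8.36×10⁻⁵ × 1341×10³ m = 112 m/s:
V = [−fR + √((fR)² + 4 fR V_g)]/2 = [−112 + √(112² + 4×112×47.5)]/2 = 36 m/s
Subgeostrophic (V < V_g = 47.5 m/s), as expected around a low.
Converting: 36 m/s × 1.944 = 69.9 knots

69.9 knots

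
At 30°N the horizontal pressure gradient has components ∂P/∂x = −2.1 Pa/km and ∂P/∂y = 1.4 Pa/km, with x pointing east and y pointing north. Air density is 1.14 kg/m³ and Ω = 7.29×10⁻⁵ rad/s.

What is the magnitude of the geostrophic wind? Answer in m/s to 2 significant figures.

Coriolis parameter at 30°N:
f = 2Ω sin φ = 2 × 7.29×10⁻⁵ × sin 30° = 7.29×10⁻⁵ s⁻¹
Component geostrophic relations (x east, y north):
u_g = −(1/(fρ)) ∂P/∂y,  v_g = (1/(fρ)) ∂P/∂x
u_g = −(1.4×10⁻³)/(7.29×10⁻⁵ × 1.14) = −16.8 m/s;  v_g = (−2.1×10⁻³)/(7.29×10⁻⁵ × 1.14) = −25.3 m/s
|V_g| = √(u_g² + v_g²) = 30.4 m/s

30 m/s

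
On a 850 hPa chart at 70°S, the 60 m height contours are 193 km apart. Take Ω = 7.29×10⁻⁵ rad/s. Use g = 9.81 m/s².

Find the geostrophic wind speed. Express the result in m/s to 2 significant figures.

Coriolis parameter at 70°S:
f = 2Ω sin φ = 2 × 7.29×10⁻⁵ × sin 70° = 1.37×10⁻⁴ s⁻¹
Height gradient: |∂Z/∂n| = 60 m / 193000 m = 3.11×10⁻⁴
On a pressure surface, geostrophic balance gives V_g = (g/f)|∂Z/∂n|:
V_g = 9.81 × 3.11×10⁻⁴ / 1.37×10⁻⁴ = 22.3 m/s

22 m/s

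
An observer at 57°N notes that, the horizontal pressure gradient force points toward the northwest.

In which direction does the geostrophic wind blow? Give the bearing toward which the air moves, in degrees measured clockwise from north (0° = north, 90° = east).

045°

The pressure-gradient force points toward the northwest (bearing 315°).
Geostrophic balance: in the Northern Hemisphere the Coriolis force deflects motion to the right, so the geostrophic wind blows 90° to the right of the pressure-gradient force (low pressure on the left).
Rotating 315° by 90° clockwise gives 045° — the wind blows toward the northeast.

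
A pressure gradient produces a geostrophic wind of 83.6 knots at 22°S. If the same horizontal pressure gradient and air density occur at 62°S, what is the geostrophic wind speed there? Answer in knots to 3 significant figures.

With the same pressure gradient and density, V_g ∝ 1/f ∝ 1/sin φ.
V₂ = V₁ · sin φ₁ / sin φ₂ = 83.6 × sin 22° / sin 62°
V₂ = 83.6 × 0.3746/0.8829 = 35.5 knots

35.5 knots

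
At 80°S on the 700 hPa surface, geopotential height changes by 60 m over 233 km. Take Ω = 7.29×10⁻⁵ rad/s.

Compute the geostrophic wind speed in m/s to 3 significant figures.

17.6 m/s

Coriolis parameter at 80°S:
f = 2Ω sin φ = 2 × 7.29×10⁻⁵ × sin 80° = 1.44×10⁻⁴ s⁻¹
Height gradient: |∂Z/∂n| = 60 m / 233000 m = 2.58×10⁻⁴
On a pressure surface, geostrophic balance gives V_g = (g/f)|∂Z/∂n|:
V_g = 9.81 × 2.58×10⁻⁴ / 1.44×10⁻⁴ = 17.6 m/s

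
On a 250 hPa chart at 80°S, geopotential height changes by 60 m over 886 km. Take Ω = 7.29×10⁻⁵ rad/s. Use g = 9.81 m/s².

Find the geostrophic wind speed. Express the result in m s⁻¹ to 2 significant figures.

Coriolis parameter at 80°S:
f = 2Ω sin φ = 2 × 7.29×10⁻⁵ × sin 80° = 1.44×10⁻⁴ s⁻¹
Height gradient: |∂Z/∂n| = 60 m / 886000 m = 6.77×10⁻⁵
On a pressure surface, geostrophic balance gives V_g = (g/f)|∂Z/∂n|:
V_g = 9.81 × 6.77×10⁻⁵ / 1.44×10⁻⁴ = 4.63 m/s

4.6 m s⁻¹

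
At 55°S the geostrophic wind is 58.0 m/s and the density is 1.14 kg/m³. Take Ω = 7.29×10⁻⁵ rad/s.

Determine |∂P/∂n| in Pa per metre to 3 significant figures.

Coriolis parameter at 55°S:
f = 2Ω sin φ = 2 × 7.29×10⁻⁵ × sin 55° = 1.19×10⁻⁴ s⁻¹
Geostrophic balance rearranged: |∂P/∂n| = f ρ V_g
|∂P/∂n| = 1.19×10⁻⁴ × 1.14 × 58.0 = 7.90×10⁻³ Pa/m

7.90×10⁻³ Pa/m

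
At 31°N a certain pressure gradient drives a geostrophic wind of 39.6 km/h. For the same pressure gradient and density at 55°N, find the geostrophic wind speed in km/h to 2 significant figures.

With the same pressure gradient and density, V_g ∝ 1/f ∝ 1/sin φ.
V₂ = V₁ · sin φ₁ / sin φ₂ = 39.6 × sin 31° / sin 55°
V₂ = 39.6 × 0.5150/0.8192 = 25 km/h

25 km/h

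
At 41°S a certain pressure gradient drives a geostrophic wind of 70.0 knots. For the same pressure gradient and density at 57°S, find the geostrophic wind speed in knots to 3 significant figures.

54.8 knots

With the same pressure gradient and density, V_g ∝ 1/f ∝ 1/sin φ.
V₂ = V₁ · sin φ₁ / sin φ₂ = 70.0 × sin 41° / sin 57°
V₂ = 70.0 × 0.6561/0.8387 = 54.8 knots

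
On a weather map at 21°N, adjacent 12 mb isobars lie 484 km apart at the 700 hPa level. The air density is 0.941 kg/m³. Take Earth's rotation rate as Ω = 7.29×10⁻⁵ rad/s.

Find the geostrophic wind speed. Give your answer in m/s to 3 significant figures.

50.4 m/s

Coriolis parameter at 21°N:
f = 2Ω sin φ = 2 × 7.29×10⁻⁵ × sin 21° = 5.23×10⁻⁵ s⁻¹
Pressure gradient: |∂P/∂n| = 1200 Pa / 484000 m = 2.48×10⁻³ Pa/m
Geostrophic balance (pressure-gradient force = Coriolis force):
V_g = (1/(fρ)) |∂P/∂n| = 2.48×10⁻³ / (5.23×10⁻⁵ × 0.941) = 50.4 m/s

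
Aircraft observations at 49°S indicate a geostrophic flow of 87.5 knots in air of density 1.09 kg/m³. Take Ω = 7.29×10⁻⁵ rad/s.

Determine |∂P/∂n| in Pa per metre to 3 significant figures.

Coriolis parameter at 49°S:
f = 2Ω sin φ = 2 × 7.29×10⁻⁵ × sin 49° = 1.10×10⁻⁴ s⁻¹
Wind speed in SI: 87.5 knots = 45.0 m/s
Geostrophic balance rearranged: |∂P/∂n| = f ρ V_g
|∂P/∂n| = 1.10×10⁻⁴ × 1.09 × 45.0 = 5.40×10⁻³ Pa/m

5.40×10⁻³ Pa/m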